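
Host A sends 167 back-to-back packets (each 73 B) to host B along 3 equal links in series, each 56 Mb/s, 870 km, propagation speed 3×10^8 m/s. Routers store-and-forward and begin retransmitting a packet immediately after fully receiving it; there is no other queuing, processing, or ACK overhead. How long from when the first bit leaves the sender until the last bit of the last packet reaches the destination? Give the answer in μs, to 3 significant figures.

Per-hop transmission t_tx = L/R = 584/56000000 = 10.4286 μs.
Per-hop propagation t_prop = 870000/300000000 = 2900 μs.
Pipeline fill: first packet needs 3·t_tx to clear all hops; remaining 166 packets each add one t_tx.
Total = (3+167-1)·t_tx + 3·t_prop = 169·10.4286 + 3·2900 = 10500 μs.

10500 μs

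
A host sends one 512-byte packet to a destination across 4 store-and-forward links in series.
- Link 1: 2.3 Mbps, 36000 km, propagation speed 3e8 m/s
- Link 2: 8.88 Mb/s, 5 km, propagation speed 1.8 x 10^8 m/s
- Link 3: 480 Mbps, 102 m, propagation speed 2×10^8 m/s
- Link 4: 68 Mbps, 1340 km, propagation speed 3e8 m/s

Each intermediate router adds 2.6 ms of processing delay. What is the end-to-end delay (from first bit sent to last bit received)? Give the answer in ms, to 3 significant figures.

135 ms

L = 512 × 8 = 4096 bits.
Transmission delays (L/R per hop): 1.78087, 0.461261, 0.00853333, 0.0602353 ms; sum = 2.3109 ms.
Propagation delays (d/s per hop): 120, 0.0277778, 0.00051, 4.46667 ms; sum = 124.495 ms.
Processing at 3 router(s): 3 × 2.6 ms = 7.8 ms.
End-to-end = 135 ms.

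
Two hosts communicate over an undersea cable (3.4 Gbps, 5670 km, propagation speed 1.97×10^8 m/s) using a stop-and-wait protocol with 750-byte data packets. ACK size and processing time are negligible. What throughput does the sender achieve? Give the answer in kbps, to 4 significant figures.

104.2 kbps

t_tx = L/R = 6000/3400000000 = 1.76471e-06 s.
t_prop = 5670000/197000000 = 0.0287817 s; RTT = 0.0575635 s.
Cycle = t_tx + RTT = 0.0575652 s.
Throughput = L / cycle = 6000 / 0.0575652 = 104.2 kbps.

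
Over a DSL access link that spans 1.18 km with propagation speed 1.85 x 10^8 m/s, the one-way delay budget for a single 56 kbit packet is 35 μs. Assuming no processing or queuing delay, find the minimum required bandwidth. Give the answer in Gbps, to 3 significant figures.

1.96 Gbps

Propagation delay = 1180 / 185000000 = 6.37838 μs.
Transmission budget = 35 − 6.37838 = 28.6216 μs.
R ≥ L / t_tx = 56000 bits / 2.86216e-05 s = 1.96 Gbps.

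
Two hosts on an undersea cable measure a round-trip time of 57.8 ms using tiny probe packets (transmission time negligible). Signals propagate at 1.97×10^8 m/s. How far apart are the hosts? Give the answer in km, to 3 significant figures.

One-way propagation = RTT/2 = 28.9 ms.
d = s × t = 197000000 × 0.0289 = 5690 km.

5690 km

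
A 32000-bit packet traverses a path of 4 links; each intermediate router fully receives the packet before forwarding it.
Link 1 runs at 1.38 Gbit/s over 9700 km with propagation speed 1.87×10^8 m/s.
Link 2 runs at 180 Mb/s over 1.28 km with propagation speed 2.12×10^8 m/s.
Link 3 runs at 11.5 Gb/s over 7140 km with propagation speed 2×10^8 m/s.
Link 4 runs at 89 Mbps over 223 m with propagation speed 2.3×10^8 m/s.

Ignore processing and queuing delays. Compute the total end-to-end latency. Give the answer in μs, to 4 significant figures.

Transmission delays (L/R per hop): 23.1884, 177.778, 2.78261, 359.551 μs; sum = 563.299 μs.
Propagation delays (d/s per hop): 51871.7, 6.03774, 35700, 0.969565 μs; sum = 87578.7 μs.
End-to-end = 88140 μs.

88140 μs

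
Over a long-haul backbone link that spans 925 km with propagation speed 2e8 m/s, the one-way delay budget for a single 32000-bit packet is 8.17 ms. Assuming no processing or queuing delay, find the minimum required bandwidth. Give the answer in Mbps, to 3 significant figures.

9.03 Mbps

Propagation delay = 925000 / 200000000 = 4.625 ms.
Transmission budget = 8.17 − 4.625 = 3.545 ms.
R ≥ L / t_tx = 32000 bits / 0.003545 s = 9.03 Mbps.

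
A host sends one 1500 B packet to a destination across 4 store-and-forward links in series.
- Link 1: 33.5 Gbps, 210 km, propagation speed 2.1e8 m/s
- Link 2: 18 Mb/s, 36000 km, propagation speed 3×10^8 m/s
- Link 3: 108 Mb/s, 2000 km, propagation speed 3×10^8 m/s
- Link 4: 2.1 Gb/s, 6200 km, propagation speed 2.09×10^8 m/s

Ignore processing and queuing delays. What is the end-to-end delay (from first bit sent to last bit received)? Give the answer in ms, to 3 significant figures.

L = 1500 × 8 = 12000 bits.
Transmission delays (L/R per hop): 0.000358209, 0.666667, 0.111111, 0.00571429 ms; sum = 0.78385 ms.
Propagation delays (d/s per hop): 1, 120, 6.66667, 29.6651 ms; sum = 157.332 ms.
End-to-end = 158 ms.

158 ms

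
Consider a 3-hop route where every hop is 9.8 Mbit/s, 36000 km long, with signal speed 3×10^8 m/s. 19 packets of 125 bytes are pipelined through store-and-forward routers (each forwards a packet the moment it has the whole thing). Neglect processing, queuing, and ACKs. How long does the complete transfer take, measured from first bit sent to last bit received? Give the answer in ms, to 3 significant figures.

362 ms

Per-hop transmission t_tx = L/R = 1000/9800000 = 0.102041 ms.
Per-hop propagation t_prop = 36000000/300000000 = 120 ms.
Pipeline fill: first packet needs 3·t_tx to clear all hops; remaining 18 packets each add one t_tx.
Total = (3+19-1)·t_tx + 3·t_prop = 21·0.102041 + 3·120 = 362 ms.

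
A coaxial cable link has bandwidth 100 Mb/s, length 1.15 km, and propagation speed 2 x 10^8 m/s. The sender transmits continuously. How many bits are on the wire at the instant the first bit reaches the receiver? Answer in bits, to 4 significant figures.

575.0 bits

Propagation delay = 1150 / 200000000 = 5.75e-06 s.
BDP = R × t_prop = 100000000 × 5.75e-06 = 575 bits.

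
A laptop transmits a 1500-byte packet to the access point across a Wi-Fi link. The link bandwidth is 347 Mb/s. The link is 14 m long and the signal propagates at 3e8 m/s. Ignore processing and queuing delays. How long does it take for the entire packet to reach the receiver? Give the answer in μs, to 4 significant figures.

34.63 μs

L = 1500 × 8 = 12000 bits.
Transmission delay = L/R = 12000 / 347000000 = 34.5821 μs.
Propagation delay = d/s = 14 m / 300000000 m/s = 0.0466667 μs.
Total = 34.63 μs.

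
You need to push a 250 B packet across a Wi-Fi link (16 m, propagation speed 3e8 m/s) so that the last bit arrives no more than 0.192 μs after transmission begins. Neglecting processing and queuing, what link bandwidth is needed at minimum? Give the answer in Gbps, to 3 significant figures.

14.4 Gbps

L = 2000 bits.
Propagation delay = 16 / 300000000 = 0.0533333 μs.
Transmission budget = 0.192 − 0.0533333 = 0.138667 μs.
R ≥ L / t_tx = 2000 bits / 1.38667e-07 s = 14.4 Gbps.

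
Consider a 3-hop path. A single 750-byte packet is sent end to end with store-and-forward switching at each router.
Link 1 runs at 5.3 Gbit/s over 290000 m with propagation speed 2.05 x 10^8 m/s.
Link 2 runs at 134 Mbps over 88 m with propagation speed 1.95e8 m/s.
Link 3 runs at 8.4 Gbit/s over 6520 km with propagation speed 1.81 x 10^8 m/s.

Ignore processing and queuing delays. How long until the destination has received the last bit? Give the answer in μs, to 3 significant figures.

37500 μs

L = 750 × 8 = 6000 bits.
Transmission delays (L/R per hop): 1.13208, 44.7761, 0.714286 μs; sum = 46.6225 μs.
Propagation delays (d/s per hop): 1414.63, 0.451282, 36022.1 μs; sum = 37437.2 μs.
End-to-end = 37500 μs.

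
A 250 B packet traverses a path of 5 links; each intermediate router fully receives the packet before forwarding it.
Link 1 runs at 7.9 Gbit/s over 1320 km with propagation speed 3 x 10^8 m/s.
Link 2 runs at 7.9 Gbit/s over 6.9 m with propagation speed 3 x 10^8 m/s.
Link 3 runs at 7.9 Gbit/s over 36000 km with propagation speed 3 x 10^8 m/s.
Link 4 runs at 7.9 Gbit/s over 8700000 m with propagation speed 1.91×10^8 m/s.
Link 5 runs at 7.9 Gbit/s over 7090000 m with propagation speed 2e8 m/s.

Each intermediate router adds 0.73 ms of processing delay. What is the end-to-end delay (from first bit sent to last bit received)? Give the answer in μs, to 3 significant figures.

208000 μs

L = 250 × 8 = 2000 bits.
Transmission delay per hop = L/R = 2000/7900000000 = 0.253165 μs; 5 hops → 1.26582 μs.
Propagation delays (d/s per hop): 4400, 0.023, 120000, 45549.7, 35450 μs; sum = 205400 μs.
Processing at 4 router(s): 4 × 0.73 ms = 2920 μs.
End-to-end = 208000 μs.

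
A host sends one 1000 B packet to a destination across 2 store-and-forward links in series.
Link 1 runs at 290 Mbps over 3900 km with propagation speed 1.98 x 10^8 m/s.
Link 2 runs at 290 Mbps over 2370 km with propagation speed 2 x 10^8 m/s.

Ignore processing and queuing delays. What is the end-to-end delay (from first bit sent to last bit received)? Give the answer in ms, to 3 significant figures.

L = 1000 × 8 = 8000 bits.
Transmission delay per hop = L/R = 8000/290000000 = 0.0275862 ms; 2 hops → 0.0551724 ms.
Propagation delays (d/s per hop): 19.697, 11.85 ms; sum = 31.547 ms.
End-to-end = 31.6 ms.

31.6 ms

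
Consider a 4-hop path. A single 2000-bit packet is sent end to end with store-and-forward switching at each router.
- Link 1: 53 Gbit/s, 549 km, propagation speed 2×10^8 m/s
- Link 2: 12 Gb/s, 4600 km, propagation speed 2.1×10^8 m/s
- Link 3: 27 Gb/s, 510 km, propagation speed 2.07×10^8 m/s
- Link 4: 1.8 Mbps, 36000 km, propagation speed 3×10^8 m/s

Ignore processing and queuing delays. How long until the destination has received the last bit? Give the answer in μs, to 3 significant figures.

Transmission delays (L/R per hop): 0.0377358, 0.166667, 0.0740741, 1111.11 μs; sum = 1111.39 μs.
Propagation delays (d/s per hop): 2745, 21904.8, 2463.77, 120000 μs; sum = 147114 μs.
End-to-end = 148000 μs.

148000 μs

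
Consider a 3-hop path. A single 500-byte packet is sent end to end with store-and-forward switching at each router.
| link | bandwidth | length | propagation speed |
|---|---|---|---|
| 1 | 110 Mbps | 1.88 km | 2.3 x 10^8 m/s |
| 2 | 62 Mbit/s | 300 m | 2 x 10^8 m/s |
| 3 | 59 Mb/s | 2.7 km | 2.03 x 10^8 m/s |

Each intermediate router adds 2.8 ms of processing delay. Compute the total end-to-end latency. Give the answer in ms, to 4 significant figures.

L = 500 × 8 = 4000 bits.
Transmission delays (L/R per hop): 0.0363636, 0.0645161, 0.0677966 ms; sum = 0.168676 ms.
Propagation delays (d/s per hop): 0.00817391, 0.0015, 0.0133005 ms; sum = 0.0229744 ms.
Processing at 2 router(s): 2 × 2.8 ms = 5.6 ms.
End-to-end = 5.792 ms.

5.792 ms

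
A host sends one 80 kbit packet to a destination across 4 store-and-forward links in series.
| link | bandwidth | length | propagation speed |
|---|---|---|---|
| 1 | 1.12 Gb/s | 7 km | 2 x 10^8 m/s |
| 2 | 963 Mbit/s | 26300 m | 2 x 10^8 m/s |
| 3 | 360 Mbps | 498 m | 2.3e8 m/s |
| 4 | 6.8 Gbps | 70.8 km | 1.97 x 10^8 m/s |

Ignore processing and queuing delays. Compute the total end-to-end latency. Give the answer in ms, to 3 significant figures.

L = 80000 bits.
Transmission delays (L/R per hop): 0.0714286, 0.0830737, 0.222222, 0.0117647 ms; sum = 0.388489 ms.
Propagation delays (d/s per hop): 0.035, 0.1315, 0.00216522, 0.359391 ms; sum = 0.528056 ms.
End-to-end = 0.917 ms.

0.917 ms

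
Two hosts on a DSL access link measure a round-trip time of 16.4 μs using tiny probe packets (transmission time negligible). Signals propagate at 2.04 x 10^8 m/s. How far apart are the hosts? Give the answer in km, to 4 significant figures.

One-way propagation = RTT/2 = 8.2 μs.
d = s × t = 204000000 × 8.2e-06 = 1.673 km.

1.673 km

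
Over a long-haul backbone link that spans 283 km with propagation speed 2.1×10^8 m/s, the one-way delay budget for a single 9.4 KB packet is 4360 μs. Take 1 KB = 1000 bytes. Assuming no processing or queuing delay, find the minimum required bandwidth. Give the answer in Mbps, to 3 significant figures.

25.0 Mbps

L = 75200 bits.
Propagation delay = 283000 / 210000000 = 1347.62 μs.
Transmission budget = 4360 − 1347.62 = 3012.38 μs.
R ≥ L / t_tx = 75200 bits / 0.00301238 s = 25.0 Mbps.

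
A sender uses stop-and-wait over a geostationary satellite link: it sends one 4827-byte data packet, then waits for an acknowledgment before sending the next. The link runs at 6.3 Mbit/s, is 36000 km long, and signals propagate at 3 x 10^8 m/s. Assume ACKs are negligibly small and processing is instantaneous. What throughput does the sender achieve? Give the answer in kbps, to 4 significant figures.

t_tx = L/R = 38616/6300000 = 0.00612952 s.
t_prop = 36000000/300000000 = 0.12 s; RTT = 0.24 s.
Cycle = t_tx + RTT = 0.24613 s.
Throughput = L / cycle = 38616 / 0.24613 = 156.9 kbps.

156.9 kbps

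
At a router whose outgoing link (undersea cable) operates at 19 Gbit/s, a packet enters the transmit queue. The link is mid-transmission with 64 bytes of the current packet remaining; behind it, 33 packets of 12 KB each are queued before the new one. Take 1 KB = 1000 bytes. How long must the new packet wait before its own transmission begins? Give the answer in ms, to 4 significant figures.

0.1668 ms

Each queued packet: L/R = 96000/19000000000 = 0.00505263 ms.
33 queued → 0.166737 ms.
Plus remaining 512 bits of current packet: 2.69474e-05 ms.
Queuing delay = 0.1668 ms.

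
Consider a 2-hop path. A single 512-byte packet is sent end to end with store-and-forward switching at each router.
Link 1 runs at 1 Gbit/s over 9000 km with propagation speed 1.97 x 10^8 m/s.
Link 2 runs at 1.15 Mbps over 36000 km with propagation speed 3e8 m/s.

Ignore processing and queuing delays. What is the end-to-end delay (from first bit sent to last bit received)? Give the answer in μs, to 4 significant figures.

169300 μs

L = 512 × 8 = 4096 bits.
Transmission delays (L/R per hop): 4.096, 3561.74 μs; sum = 3565.84 μs.
Propagation delays (d/s per hop): 45685.3, 120000 μs; sum = 165685 μs.
End-to-end = 169300 μs.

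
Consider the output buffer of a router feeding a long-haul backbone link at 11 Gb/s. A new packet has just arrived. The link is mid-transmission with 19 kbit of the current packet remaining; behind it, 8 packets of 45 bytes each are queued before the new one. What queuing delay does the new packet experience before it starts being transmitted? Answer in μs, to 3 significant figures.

Each queued packet: L/R = 360/11000000000 = 0.0327273 μs.
8 queued → 0.261818 μs.
Plus remaining 19000 bits of current packet: 1.72727 μs.
Queuing delay = 1.99 μs.

1.99 μs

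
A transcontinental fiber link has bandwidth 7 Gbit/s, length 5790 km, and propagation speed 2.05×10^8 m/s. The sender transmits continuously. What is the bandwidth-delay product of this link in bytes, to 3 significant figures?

24700000 bytes

Propagation delay = 5790000 / 2.05e+08 = 0.0282439 s.
BDP = R × t_prop = 7000000000 × 0.0282439 = 197707000 bits.
In bytes: 197707000/8 = 24700000 bytes.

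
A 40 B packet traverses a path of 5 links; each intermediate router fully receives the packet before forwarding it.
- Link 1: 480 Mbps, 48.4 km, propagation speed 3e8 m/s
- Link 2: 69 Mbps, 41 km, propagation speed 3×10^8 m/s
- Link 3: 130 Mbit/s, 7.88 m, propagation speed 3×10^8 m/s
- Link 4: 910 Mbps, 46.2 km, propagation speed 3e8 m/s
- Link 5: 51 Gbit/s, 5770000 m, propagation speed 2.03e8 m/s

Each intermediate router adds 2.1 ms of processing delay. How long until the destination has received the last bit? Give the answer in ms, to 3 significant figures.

L = 40 × 8 = 320 bits.
Transmission delays (L/R per hop): 0.000666667, 0.00463768, 0.00246154, 0.000351648, 6.27451e-06 ms; sum = 0.00812381 ms.
Propagation delays (d/s per hop): 0.161333, 0.136667, 2.62667e-05, 0.154, 28.4236 ms; sum = 28.8757 ms.
Processing at 4 router(s): 4 × 2.1 ms = 8.4 ms.
End-to-end = 37.3 ms.

37.3 ms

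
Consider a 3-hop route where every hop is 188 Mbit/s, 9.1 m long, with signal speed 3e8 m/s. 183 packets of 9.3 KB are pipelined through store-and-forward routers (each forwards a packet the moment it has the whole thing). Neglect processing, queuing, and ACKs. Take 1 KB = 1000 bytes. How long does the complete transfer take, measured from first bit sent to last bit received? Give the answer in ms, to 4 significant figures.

Per-hop transmission t_tx = L/R = 74400/188000000 = 0.395745 ms.
Per-hop propagation t_prop = 9.1/300000000 = 3.03333e-05 ms.
Pipeline fill: first packet needs 3·t_tx to clear all hops; remaining 182 packets each add one t_tx.
Total = (3+183-1)·t_tx + 3·t_prop = 185·0.395745 + 3·3.03333e-05 = 73.21 ms.

73.21 ms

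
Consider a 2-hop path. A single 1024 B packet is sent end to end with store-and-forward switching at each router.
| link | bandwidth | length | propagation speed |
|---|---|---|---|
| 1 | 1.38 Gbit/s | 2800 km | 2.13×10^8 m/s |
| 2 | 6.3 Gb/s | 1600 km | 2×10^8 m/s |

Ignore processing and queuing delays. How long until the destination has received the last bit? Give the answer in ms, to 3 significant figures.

L = 1024 × 8 = 8192 bits.
Transmission delays (L/R per hop): 0.00593623, 0.00130032 ms; sum = 0.00723655 ms.
Propagation delays (d/s per hop): 13.1455, 8 ms; sum = 21.1455 ms.
End-to-end = 21.2 ms.

21.2 ms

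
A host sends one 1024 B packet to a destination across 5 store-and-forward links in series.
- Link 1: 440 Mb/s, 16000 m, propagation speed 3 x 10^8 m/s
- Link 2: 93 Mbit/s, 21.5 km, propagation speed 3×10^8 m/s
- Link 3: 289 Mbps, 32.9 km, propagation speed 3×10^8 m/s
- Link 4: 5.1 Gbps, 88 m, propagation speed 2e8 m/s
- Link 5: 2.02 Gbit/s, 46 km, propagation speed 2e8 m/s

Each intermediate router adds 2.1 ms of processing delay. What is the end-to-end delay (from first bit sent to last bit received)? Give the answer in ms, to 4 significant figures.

9.006 ms

L = 1024 × 8 = 8192 bits.
Transmission delays (L/R per hop): 0.0186182, 0.088086, 0.028346, 0.00160627, 0.00405545 ms; sum = 0.140712 ms.
Propagation delays (d/s per hop): 0.0533333, 0.0716667, 0.109667, 0.00044, 0.23 ms; sum = 0.465107 ms.
Processing at 4 router(s): 4 × 2.1 ms = 8.4 ms.
End-to-end = 9.006 ms.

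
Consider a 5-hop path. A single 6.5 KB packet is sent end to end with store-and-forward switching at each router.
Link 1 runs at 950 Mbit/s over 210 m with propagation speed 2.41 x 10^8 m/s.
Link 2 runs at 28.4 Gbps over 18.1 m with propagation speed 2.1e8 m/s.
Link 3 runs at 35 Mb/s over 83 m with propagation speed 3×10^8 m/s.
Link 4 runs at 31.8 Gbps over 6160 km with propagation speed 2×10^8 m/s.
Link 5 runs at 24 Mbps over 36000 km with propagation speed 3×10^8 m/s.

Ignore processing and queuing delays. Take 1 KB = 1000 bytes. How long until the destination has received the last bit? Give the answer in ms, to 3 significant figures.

L = 52000 bits.
Transmission delays (L/R per hop): 0.0547368, 0.00183099, 1.48571, 0.00163522, 2.16667 ms; sum = 3.71058 ms.
Propagation delays (d/s per hop): 0.000871369, 8.61905e-05, 0.000276667, 30.8, 120 ms; sum = 150.801 ms.
End-to-end = 155 ms.

155 ms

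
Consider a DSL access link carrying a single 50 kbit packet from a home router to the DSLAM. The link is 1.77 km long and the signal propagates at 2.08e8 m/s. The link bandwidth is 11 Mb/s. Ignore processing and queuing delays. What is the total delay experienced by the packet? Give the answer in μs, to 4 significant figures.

L = 50000 bits.
Transmission delay = L/R = 50000 / 11000000 = 4545.45 μs.
Propagation delay = d/s = 1770 m / 208000000 m/s = 8.50962 μs.
Total = 4554 μs.

4554 μs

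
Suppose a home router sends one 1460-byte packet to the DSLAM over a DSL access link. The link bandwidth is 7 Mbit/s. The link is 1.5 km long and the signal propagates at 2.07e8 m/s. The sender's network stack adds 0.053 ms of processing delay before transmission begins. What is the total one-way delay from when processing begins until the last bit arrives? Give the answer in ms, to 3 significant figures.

L = 1460 × 8 = 11680 bits.
Transmission delay = L/R = 11680 / 7000000 = 1.66857 ms.
Propagation delay = d/s = 1500 m / 2.07e+08 m/s = 0.00724638 ms.
Plus processing delay 0.053 ms = 0.053 ms.
Total = 1.73 ms.

1.73 ms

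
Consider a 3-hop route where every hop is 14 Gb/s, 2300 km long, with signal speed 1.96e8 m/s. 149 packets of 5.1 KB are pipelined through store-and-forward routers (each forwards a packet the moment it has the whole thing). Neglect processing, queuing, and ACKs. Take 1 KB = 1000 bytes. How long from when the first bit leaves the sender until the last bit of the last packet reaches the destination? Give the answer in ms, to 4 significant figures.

35.64 ms

Per-hop transmission t_tx = L/R = 40800/14000000000 = 0.00291429 ms.
Per-hop propagation t_prop = 2300000/196000000 = 11.7347 ms.
Pipeline fill: first packet needs 3·t_tx to clear all hops; remaining 148 packets each add one t_tx.
Total = (3+149-1)·t_tx + 3·t_prop = 151·0.00291429 + 3·11.7347 = 35.64 ms.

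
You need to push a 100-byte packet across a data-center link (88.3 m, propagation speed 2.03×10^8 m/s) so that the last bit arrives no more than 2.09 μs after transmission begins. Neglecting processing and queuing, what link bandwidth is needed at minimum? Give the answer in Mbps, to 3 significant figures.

L = 800 bits.
Propagation delay = 88.3 / 2.03e+08 = 0.434975 μs.
Transmission budget = 2.09 − 0.434975 = 1.65502 μs.
R ≥ L / t_tx = 800 bits / 1.65502e-06 s = 483 Mbps.

483 Mbps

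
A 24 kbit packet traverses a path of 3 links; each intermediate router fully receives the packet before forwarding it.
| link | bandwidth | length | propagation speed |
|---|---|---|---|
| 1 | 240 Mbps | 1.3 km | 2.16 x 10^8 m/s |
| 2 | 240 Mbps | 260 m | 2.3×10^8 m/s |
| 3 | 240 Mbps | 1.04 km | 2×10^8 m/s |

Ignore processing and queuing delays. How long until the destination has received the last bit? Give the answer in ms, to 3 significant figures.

0.312 ms

L = 24000 bits.
Transmission delay per hop = L/R = 24000/240000000 = 0.1 ms; 3 hops → 0.3 ms.
Propagation delays (d/s per hop): 0.00601852, 0.00113043, 0.0052 ms; sum = 0.012349 ms.
End-to-end = 0.312 ms.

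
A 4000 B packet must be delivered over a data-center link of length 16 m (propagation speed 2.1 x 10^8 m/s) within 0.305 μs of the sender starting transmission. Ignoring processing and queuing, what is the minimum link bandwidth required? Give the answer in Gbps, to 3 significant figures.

140 Gbps

L = 32000 bits.
Propagation delay = 16 / 210000000 = 0.0761905 μs.
Transmission budget = 0.305 − 0.0761905 = 0.22881 μs.
R ≥ L / t_tx = 32000 bits / 2.2881e-07 s = 140 Gbps.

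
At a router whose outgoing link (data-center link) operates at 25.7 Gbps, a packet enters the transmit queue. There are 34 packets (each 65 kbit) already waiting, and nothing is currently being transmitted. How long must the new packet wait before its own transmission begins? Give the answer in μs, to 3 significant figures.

86.0 μs

Each queued packet: L/R = 65000/25700000000 = 2.52918 μs.
34 queued → 85.9922 μs.
Queuing delay = 86.0 μs.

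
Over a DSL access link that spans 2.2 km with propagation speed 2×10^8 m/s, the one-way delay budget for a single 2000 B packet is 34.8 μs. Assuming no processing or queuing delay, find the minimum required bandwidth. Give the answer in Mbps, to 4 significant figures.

L = 16000 bits.
Propagation delay = 2200 / 200000000 = 11 μs.
Transmission budget = 34.8 − 11 = 23.8 μs.
R ≥ L / t_tx = 16000 bits / 2.38e-05 s = 672.3 Mbps.

672.3 Mbps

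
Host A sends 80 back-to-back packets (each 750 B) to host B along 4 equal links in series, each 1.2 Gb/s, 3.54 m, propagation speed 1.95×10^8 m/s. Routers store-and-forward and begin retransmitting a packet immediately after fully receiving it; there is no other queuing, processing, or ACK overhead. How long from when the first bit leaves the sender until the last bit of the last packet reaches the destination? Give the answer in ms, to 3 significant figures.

0.415 ms

Per-hop transmission t_tx = L/R = 6000/1200000000 = 0.005 ms.
Per-hop propagation t_prop = 3.54/195000000 = 1.81538e-05 ms.
Pipeline fill: first packet needs 4·t_tx to clear all hops; remaining 79 packets each add one t_tx.
Total = (4+80-1)·t_tx + 4·t_prop = 83·0.005 + 4·1.81538e-05 = 0.415 ms.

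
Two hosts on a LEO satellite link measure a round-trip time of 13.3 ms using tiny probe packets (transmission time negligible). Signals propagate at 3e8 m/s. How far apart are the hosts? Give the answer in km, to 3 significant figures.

2000 km

One-way propagation = RTT/2 = 6.65 ms.
d = s × t = 300000000 × 0.00665 = 2000 km.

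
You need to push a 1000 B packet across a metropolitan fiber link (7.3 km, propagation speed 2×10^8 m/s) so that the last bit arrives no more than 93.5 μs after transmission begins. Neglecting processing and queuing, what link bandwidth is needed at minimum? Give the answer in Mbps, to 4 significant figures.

140.4 Mbps

L = 8000 bits.
Propagation delay = 7300 / 200000000 = 36.5 μs.
Transmission budget = 93.5 − 36.5 = 57 μs.
R ≥ L / t_tx = 8000 bits / 5.7e-05 s = 140.4 Mbps.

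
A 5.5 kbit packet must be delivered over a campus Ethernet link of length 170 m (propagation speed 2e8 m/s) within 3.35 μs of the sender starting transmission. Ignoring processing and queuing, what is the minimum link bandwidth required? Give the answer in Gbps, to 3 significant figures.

Propagation delay = 170 / 200000000 = 0.85 μs.
Transmission budget = 3.35 − 0.85 = 2.5 μs.
R ≥ L / t_tx = 5500 bits / 2.5e-06 s = 2.20 Gbps.

2.20 Gbps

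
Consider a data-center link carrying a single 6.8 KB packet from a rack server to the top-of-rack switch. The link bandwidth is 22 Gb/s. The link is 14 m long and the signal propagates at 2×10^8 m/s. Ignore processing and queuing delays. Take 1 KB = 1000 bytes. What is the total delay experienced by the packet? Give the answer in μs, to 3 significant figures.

2.54 μs

L = 54400 bits.
Transmission delay = L/R = 54400 / 22000000000 = 2.47273 μs.
Propagation delay = d/s = 14 m / 200000000 m/s = 0.07 μs.
Total = 2.54 μs.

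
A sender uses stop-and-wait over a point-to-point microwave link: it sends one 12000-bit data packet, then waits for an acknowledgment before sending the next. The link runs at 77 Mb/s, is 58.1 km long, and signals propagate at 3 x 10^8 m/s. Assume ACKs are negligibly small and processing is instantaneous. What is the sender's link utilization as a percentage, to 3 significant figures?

28.7 %

t_tx = L/R = 12000/77000000 = 0.000155844 s.
t_prop = 58100/300000000 = 0.000193667 s; RTT = 0.000387333 s.
Cycle = t_tx + RTT = 0.000543177 s.
Utilization = t_tx / cycle = 0.000155844/0.000543177 = 28.7 %.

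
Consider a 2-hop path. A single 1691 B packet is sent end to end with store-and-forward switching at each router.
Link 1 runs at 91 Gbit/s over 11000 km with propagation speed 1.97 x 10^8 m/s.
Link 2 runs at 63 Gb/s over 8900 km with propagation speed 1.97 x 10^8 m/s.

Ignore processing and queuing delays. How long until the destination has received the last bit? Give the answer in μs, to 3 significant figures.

L = 1691 × 8 = 13528 bits.
Transmission delays (L/R per hop): 0.148659, 0.21473 μs; sum = 0.363389 μs.
Propagation delays (d/s per hop): 55837.6, 45177.7 μs; sum = 101015 μs.
End-to-end = 101000 μs.

101000 μs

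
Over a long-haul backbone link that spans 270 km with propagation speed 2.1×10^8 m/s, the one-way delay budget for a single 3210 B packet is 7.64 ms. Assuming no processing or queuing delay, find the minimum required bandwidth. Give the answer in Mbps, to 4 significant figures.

L = 25680 bits.
Propagation delay = 270000 / 210000000 = 1.28571 ms.
Transmission budget = 7.64 − 1.28571 = 6.35429 ms.
R ≥ L / t_tx = 25680 bits / 0.00635429 s = 4.041 Mbps.

4.041 Mbps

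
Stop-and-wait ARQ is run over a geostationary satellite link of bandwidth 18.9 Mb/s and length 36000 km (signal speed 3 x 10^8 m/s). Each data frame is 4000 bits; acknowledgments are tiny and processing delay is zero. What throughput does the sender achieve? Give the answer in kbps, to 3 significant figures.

16.7 kbps

t_tx = L/R = 4000/18900000 = 0.00021164 s.
t_prop = 36000000/300000000 = 0.12 s; RTT = 0.24 s.
Cycle = t_tx + RTT = 0.240212 s.
Throughput = L / cycle = 4000 / 0.240212 = 16.7 kbps.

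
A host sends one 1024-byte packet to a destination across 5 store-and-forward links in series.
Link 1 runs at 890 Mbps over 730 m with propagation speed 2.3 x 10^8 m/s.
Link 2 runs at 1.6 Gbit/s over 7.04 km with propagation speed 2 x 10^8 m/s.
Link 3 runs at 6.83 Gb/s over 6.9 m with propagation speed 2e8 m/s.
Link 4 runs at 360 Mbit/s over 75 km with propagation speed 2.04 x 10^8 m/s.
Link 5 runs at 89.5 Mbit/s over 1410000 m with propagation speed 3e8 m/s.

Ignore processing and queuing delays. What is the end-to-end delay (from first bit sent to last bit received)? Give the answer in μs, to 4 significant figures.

L = 1024 × 8 = 8192 bits.
Transmission delays (L/R per hop): 9.20449, 5.12, 1.19941, 22.7556, 91.5307 μs; sum = 129.81 μs.
Propagation delays (d/s per hop): 3.17391, 35.2, 0.0345, 367.647, 4700 μs; sum = 5106.06 μs.
End-to-end = 5236 μs.

5236 μs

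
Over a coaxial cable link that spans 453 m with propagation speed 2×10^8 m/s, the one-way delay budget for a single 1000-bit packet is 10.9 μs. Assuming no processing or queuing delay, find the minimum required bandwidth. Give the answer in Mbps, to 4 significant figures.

115.8 Mbps

Propagation delay = 453 / 200000000 = 2.265 μs.
Transmission budget = 10.9 − 2.265 = 8.635 μs.
R ≥ L / t_tx = 1000 bits / 8.635e-06 s = 115.8 Mbps.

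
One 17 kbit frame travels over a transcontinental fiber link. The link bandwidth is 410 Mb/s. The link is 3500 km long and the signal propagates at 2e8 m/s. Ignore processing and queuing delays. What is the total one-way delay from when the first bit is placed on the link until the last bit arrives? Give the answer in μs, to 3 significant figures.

L = 17000 bits.
Transmission delay = L/R = 17000 / 410000000 = 41.4634 μs.
Propagation delay = d/s = 3500000 m / 200000000 m/s = 17500 μs.
Total = 17500 μs.

17500 μs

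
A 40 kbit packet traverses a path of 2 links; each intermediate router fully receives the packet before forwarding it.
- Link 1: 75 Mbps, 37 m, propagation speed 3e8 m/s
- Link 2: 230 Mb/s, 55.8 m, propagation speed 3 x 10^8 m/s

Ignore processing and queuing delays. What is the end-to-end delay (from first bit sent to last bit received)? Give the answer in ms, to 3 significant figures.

L = 40000 bits.
Transmission delays (L/R per hop): 0.533333, 0.173913 ms; sum = 0.707246 ms.
Propagation delays (d/s per hop): 0.000123333, 0.000186 ms; sum = 0.000309333 ms.
End-to-end = 0.708 ms.

0.708 ms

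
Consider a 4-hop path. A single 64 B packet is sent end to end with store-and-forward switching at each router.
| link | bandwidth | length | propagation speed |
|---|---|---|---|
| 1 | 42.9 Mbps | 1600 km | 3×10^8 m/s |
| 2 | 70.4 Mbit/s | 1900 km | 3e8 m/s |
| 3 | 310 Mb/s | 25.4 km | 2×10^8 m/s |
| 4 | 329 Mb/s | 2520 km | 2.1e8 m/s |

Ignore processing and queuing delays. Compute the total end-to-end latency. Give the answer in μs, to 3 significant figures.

23800 μs

L = 64 × 8 = 512 bits.
Transmission delays (L/R per hop): 11.9347, 7.27273, 1.65161, 1.55623 μs; sum = 22.4153 μs.
Propagation delays (d/s per hop): 5333.33, 6333.33, 127, 12000 μs; sum = 23793.7 μs.
End-to-end = 23800 μs.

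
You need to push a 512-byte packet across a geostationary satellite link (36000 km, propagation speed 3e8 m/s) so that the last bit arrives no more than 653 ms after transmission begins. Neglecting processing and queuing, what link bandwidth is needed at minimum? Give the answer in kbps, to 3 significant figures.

7.68 kbps

L = 4096 bits.
Propagation delay = 36000000 / 300000000 = 120 ms.
Transmission budget = 653 − 120 = 533 ms.
R ≥ L / t_tx = 4096 bits / 0.533 s = 7.68 kbps.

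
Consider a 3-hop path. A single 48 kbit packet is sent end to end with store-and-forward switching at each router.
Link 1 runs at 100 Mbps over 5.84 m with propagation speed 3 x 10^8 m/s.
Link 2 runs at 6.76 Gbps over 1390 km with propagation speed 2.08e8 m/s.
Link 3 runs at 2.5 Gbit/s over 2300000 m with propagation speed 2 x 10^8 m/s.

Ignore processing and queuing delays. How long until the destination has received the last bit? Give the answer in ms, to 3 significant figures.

L = 48000 bits.
Transmission delays (L/R per hop): 0.48, 0.00710059, 0.0192 ms; sum = 0.506301 ms.
Propagation delays (d/s per hop): 1.94667e-05, 6.68269, 11.5 ms; sum = 18.1827 ms.
End-to-end = 18.7 ms.

18.7 ms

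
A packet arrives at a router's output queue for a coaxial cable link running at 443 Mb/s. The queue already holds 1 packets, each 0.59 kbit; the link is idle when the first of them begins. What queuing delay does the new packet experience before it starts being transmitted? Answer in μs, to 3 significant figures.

Each queued packet: L/R = 590/443000000 = 1.33183 μs.
1 queued → 1.33183 μs.
Queuing delay = 1.33 μs.

1.33 μs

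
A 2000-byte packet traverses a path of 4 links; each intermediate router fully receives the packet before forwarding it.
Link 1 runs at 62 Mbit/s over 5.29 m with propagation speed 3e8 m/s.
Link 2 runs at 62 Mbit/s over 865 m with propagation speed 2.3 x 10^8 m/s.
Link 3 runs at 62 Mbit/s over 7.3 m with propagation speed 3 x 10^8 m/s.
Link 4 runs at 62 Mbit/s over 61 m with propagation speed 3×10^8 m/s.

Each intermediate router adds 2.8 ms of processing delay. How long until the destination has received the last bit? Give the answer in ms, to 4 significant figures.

9.436 ms

L = 2000 × 8 = 16000 bits.
Transmission delay per hop = L/R = 16000/62000000 = 0.258065 ms; 4 hops → 1.03226 ms.
Propagation delays (d/s per hop): 1.76333e-05, 0.00376087, 2.43333e-05, 0.000203333 ms; sum = 0.00400617 ms.
Processing at 3 router(s): 3 × 2.8 ms = 8.4 ms.
End-to-end = 9.436 ms.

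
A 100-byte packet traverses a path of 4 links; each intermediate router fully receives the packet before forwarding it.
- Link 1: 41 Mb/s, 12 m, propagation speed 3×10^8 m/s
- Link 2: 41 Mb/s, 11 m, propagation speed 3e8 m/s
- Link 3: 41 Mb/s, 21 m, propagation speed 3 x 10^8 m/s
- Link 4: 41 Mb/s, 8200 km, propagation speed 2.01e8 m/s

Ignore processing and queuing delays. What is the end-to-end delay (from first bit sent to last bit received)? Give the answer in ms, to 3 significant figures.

40.9 ms

L = 100 × 8 = 800 bits.
Transmission delay per hop = L/R = 800/41000000 = 0.0195122 ms; 4 hops → 0.0780488 ms.
Propagation delays (d/s per hop): 4e-05, 3.66667e-05, 7e-05, 40.796 ms; sum = 40.7962 ms.
End-to-end = 40.9 ms.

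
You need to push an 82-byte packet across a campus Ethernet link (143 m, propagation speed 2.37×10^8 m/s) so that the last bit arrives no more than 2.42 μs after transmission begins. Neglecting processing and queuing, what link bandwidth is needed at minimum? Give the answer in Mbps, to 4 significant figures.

L = 656 bits.
Propagation delay = 143 / 237000000 = 0.603376 μs.
Transmission budget = 2.42 − 0.603376 = 1.81662 μs.
R ≥ L / t_tx = 656 bits / 1.81662e-06 s = 361.1 Mbps.

361.1 Mbps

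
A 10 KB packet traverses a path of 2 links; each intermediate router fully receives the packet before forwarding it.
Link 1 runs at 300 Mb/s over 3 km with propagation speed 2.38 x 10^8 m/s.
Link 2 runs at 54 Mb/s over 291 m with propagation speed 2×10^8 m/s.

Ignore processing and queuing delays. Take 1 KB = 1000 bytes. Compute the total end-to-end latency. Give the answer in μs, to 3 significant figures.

L = 80000 bits.
Transmission delays (L/R per hop): 266.667, 1481.48 μs; sum = 1748.15 μs.
Propagation delays (d/s per hop): 12.605, 1.455 μs; sum = 14.06 μs.
End-to-end = 1760 μs.

1760 μs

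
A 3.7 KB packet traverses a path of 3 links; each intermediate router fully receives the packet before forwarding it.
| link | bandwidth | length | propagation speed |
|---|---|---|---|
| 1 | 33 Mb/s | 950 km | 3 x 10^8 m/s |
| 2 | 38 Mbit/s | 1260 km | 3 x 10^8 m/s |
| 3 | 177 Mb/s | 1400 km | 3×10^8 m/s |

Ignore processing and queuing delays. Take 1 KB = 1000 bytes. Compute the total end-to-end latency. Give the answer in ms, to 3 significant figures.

L = 29600 bits.
Transmission delays (L/R per hop): 0.89697, 0.778947, 0.167232 ms; sum = 1.84315 ms.
Propagation delays (d/s per hop): 3.16667, 4.2, 4.66667 ms; sum = 12.0333 ms.
End-to-end = 13.9 ms.

13.9 ms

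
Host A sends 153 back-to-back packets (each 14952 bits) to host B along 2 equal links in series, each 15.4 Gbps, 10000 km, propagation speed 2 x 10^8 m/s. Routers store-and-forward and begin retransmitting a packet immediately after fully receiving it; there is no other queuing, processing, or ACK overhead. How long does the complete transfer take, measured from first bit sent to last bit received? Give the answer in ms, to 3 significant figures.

Per-hop transmission t_tx = L/R = 14952/15400000000 = 0.000970909 ms.
Per-hop propagation t_prop = 10000000/200000000 = 50 ms.
Pipeline fill: first packet needs 2·t_tx to clear all hops; remaining 152 packets each add one t_tx.
Total = (2+153-1)·t_tx + 2·t_prop = 154·0.000970909 + 2·50 = 100 ms.

100 ms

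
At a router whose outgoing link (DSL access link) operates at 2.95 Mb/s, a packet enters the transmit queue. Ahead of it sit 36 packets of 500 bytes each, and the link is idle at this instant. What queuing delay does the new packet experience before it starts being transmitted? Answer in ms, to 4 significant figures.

Each queued packet: L/R = 4000/2950000 = 1.35593 ms.
36 queued → 48.8136 ms.
Queuing delay = 48.81 ms.

48.81 ms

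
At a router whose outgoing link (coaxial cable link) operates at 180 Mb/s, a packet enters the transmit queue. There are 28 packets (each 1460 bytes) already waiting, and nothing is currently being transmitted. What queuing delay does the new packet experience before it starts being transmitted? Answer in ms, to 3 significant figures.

1.82 ms

Each queued packet: L/R = 11680/180000000 = 0.0648889 ms.
28 queued → 1.81689 ms.
Queuing delay = 1.82 ms.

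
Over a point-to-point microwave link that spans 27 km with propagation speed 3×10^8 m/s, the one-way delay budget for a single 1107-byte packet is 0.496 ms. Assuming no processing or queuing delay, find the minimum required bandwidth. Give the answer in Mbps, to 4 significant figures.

L = 8856 bits.
Propagation delay = 27000 / 300000000 = 0.09 ms.
Transmission budget = 0.496 − 0.09 = 0.406 ms.
R ≥ L / t_tx = 8856 bits / 0.000406 s = 21.81 Mbps.

21.81 Mbps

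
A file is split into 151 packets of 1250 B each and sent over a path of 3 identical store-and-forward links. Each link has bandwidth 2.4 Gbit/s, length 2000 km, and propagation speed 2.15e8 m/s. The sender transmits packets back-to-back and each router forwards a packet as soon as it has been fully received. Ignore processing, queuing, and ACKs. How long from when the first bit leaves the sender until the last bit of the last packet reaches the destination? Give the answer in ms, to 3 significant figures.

28.5 ms

Per-hop transmission t_tx = L/R = 10000/2400000000 = 0.00416667 ms.
Per-hop propagation t_prop = 2000000/215000000 = 9.30233 ms.
Pipeline fill: first packet needs 3·t_tx to clear all hops; remaining 150 packets each add one t_tx.
Total = (3+151-1)·t_tx + 3·t_prop = 153·0.00416667 + 3·9.30233 = 28.5 ms.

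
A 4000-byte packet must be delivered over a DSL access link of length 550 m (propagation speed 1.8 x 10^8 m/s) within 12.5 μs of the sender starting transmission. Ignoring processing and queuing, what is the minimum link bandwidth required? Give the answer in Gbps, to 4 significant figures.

3.388 Gbps

L = 32000 bits.
Propagation delay = 550 / 180000000 = 3.05556 μs.
Transmission budget = 12.5 − 3.05556 = 9.44444 μs.
R ≥ L / t_tx = 32000 bits / 9.44444e-06 s = 3.388 Gbps.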